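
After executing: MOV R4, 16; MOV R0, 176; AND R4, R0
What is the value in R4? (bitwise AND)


Register state trace:
  MOV R4, 16  → R4 = 16 (0b00010000)
  MOV R0, 176  → R0 = 176 (0b10110000)
  AND R4, R0  → R4 = 16 AND 176 = 16 (0b00010000)
Final: R4 = 16

16


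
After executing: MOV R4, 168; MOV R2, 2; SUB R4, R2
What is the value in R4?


Register state trace:
  MOV R4, 168  → R4 = 168
  MOV R2, 2  → R2 = 2
  SUB R4, R2  → R4 = 168 - 2 = 166
Final: R4 = 166

166


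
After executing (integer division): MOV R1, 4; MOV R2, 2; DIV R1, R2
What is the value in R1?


Register state trace:
  MOV R1, 4  → R1 = 4
  MOV R2, 2  → R2 = 2
  DIV R1, R2  → R1 = 4 // 2 = 2
Final: R1 = 2

2


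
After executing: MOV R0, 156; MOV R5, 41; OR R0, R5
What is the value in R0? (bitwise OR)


Register state trace:
  MOV R0, 156  → R0 = 156 (0b10011100)
  MOV R5, 41  → R5 = 41 (0b00101001)
  OR R0, R5   → R0 = 156 OR 41 = 189 (0b10111101)
Final: R0 = 189

189


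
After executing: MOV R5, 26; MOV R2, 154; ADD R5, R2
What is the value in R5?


Register state trace:
  MOV R5, 26  → R5 = 26
  MOV R2, 154  → R2 = 154
  ADD R5, R2  → R5 = 26 + 154 = 180
Final: R5 = 180

180


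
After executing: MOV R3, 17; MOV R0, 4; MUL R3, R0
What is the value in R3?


Register state trace:
  MOV R3, 17  → R3 = 17
  MOV R0, 4  → R0 = 4
  MUL R3, R0  → R3 = 17 * 4 = 68
Final: R3 = 68

68


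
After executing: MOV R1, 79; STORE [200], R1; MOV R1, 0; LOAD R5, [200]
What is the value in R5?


Register and memory trace:
  MOV R1, 79  → R1 = 79
  STORE [200], R1  → mem[200] = 79
  MOV R1, 0  → R1 = 0
  LOAD R5, [200]  → R5 = mem[200] = 79
Final: R5 = 79

79


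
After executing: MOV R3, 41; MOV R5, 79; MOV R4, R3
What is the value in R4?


Register state trace:
  MOV R3, 41  → R3 = 41
  MOV R5, 79  → R5 = 79
  MOV R4, R3  → R4 = 41
Final: R4 = 41

41


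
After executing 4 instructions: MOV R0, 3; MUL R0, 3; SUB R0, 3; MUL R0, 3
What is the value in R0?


Register state trace:
  MOV R0, 3  → R0 = 3
  MUL R0, 3  → R0 = 3 * 3 = 9
  SUB R0, 3  → R0 = 9 - 3 = 6
  MUL R0, 3  → R0 = 6 * 3 = 18
Final: R0 = 18

18


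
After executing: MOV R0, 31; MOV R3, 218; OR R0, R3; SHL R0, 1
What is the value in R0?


Register state trace:
  MOV R0, 31  → R0 = 31 (0b00011111)
  MOV R3, 218  → R3 = 218 (0b11011010)
  OR R0, R3  → R0 = 31 OR 218 = 223 (0b11011111)
  SHL R0, 1  → R0 = 223 << 1 = 446
Final: R0 = 446

446


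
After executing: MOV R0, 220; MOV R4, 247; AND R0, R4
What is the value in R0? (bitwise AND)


Register state trace:
  MOV R0, 220  → R0 = 220 (0b11011100)
  MOV R4, 247  → R4 = 247 (0b11110111)
  AND R0, R4  → R0 = 220 AND 247 = 212 (0b11010100)
Final: R0 = 212

212


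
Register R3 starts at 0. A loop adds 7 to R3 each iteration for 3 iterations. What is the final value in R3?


Starting value: R3 = 0
  Iter 1: R3 = 0 + 7 = 7
  Iter 2: R3 = 7 + 7 = 14
  Iter 3: R3 = 14 + 7 = 21
Final: R3 = 21

21


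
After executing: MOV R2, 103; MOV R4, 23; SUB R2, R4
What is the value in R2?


Register state trace:
  MOV R2, 103  → R2 = 103
  MOV R4, 23  → R4 = 23
  SUB R2, R4  → R2 = 103 - 23 = 80
Final: R2 = 80

80


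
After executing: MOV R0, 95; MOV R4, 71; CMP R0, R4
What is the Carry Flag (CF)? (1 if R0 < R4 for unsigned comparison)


Register state trace:
  MOV R0, 95  → R0 = 95
  MOV R4, 71  → R4 = 71
  CMP R0, R4  → unsigned 95 - 71: no borrow
  95 >= 71, so CF = 0
CF = 0

0


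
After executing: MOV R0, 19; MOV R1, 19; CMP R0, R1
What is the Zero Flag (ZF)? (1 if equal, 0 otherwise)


Register state trace:
  MOV R0, 19  → R0 = 19
  MOV R1, 19  → R1 = 19
  CMP R0, R1  → computes 19 - 19 = 0
  Result is zero, so values are equal
ZF = 1

1


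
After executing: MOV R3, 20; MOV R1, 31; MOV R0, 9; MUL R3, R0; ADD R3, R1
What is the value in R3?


Register state trace:
  MOV R3, 20  → R3 = 20
  MOV R1, 31  → R1 = 31
  MOV R0, 9  → R0 = 9
  MUL R3, R0  → R3 = 20 * 9 = 180
  ADD R3, R1  → R3 = 180 + 31 = 211
Final: R3 = 211

211


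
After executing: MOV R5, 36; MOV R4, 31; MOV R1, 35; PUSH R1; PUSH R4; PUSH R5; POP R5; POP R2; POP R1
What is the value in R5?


Stack trace (top is rightmost):
  MOV R5, 36  → R5 = 36
  MOV R4, 31  → R4 = 31
  MOV R1, 35  → R1 = 35
  PUSH R1  → stack: [35]
  PUSH R4  → stack: [35, 31]
  PUSH R5  → stack: [35, 31, 36]
  POP R5  → R5 = 36, stack: [35, 31]
  POP R2  → R2 = 31, stack: [35]
  POP R1  → R1 = 35, stack: []
Final: R5 = 36

36


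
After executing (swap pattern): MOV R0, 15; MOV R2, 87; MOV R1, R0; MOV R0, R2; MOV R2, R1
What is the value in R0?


Register state trace (swap pattern):
  MOV R0, 15  → R0 = 15
  MOV R2, 87  → R2 = 87
  MOV R1, R0  → R1 = 15  (save R0)
  MOV R0, R2  → R0 = 87  (R0 gets R2's value)
  MOV R2, R1  → R2 = 15  (R2 gets saved value)
Final: R0 = 87

87


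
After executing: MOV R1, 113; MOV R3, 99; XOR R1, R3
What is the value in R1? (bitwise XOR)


Register state trace:
  MOV R1, 113  → R1 = 113 (0b01110001)
  MOV R3, 99  → R3 = 99 (0b01100011)
  XOR R1, R3  → R1 = 113 XOR 99 = 18 (0b00010010)
Final: R1 = 18

18


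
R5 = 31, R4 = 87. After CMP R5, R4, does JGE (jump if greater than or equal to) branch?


Trace:
  R5 = 31, R4 = 87
  CMP R5, R4  → compares 31 vs 87
  JGE checks: is 31 greater than or equal to 87?
  31 < 87, so condition is false
Branch taken: No

No


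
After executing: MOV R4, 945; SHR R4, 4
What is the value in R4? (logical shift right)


Register state trace:
  MOV R4, 945  → R4 = 945
  SHR R4, 4  → R4 = 945 >> 4 = 945 // 2^4 = 59
Final: R4 = 59

59


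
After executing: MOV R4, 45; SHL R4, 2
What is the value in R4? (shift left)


Register state trace:
  MOV R4, 45  → R4 = 45
  SHL R4, 2  → R4 = 45 << 2 = 45 * 2^2 = 180
Final: R4 = 180

180


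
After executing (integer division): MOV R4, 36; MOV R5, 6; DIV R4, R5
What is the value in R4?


Register state trace:
  MOV R4, 36  → R4 = 36
  MOV R5, 6  → R5 = 6
  DIV R4, R5  → R4 = 36 // 6 = 6
Final: R4 = 6

6


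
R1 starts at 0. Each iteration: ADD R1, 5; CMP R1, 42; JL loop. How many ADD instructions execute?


Loop trace (R1 starts at 0, target 42, step 5):
  ADD #1: R1 = 0 + 5 = 5  → 5 < 42, loop
  ADD #2: R1 = 5 + 5 = 10  → 10 < 42, loop
  ADD #3: R1 = 10 + 5 = 15  → 15 < 42, loop
  ADD #4: R1 = 15 + 5 = 20  → 20 < 42, loop
  ADD #5: R1 = 20 + 5 = 25  → 25 < 42, loop
  ADD #6: R1 = 25 + 5 = 30  → 30 < 42, loop
  ADD #7: R1 = 30 + 5 = 35  → 35 < 42, loop
  ADD #8: R1 = 35 + 5 = 40  → 40 < 42, loop
  ADD #9: R1 = 40 + 5 = 45  → 45 >= 42, exit
Total ADD instructions: 9

9


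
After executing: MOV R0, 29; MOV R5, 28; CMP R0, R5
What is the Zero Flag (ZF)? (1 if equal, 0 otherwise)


Register state trace:
  MOV R0, 29  → R0 = 29
  MOV R5, 28  → R5 = 28
  CMP R0, R5  → computes 29 - 28 = 1
  Result is nonzero, so values are not equal
ZF = 0

0


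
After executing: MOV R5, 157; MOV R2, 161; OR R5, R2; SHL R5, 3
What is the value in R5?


Register state trace:
  MOV R5, 157  → R5 = 157 (0b10011101)
  MOV R2, 161  → R2 = 161 (0b10100001)
  OR R5, R2  → R5 = 157 OR 161 = 189 (0b10111101)
  SHL R5, 3  → R5 = 189 << 3 = 1512
Final: R5 = 1512

1512


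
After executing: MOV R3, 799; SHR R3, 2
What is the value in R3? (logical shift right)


Register state trace:
  MOV R3, 799  → R3 = 799
  SHR R3, 2  → R3 = 799 >> 2 = 799 // 2^2 = 199
Final: R3 = 199

199


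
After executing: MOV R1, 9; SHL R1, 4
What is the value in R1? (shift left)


Register state trace:
  MOV R1, 9  → R1 = 9
  SHL R1, 4  → R1 = 9 << 4 = 9 * 2^4 = 144
Final: R1 = 144

144


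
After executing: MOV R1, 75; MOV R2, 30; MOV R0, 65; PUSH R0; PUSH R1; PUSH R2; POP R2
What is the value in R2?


Stack trace (top is rightmost):
  MOV R1, 75  → R1 = 75
  MOV R2, 30  → R2 = 30
  MOV R0, 65  → R0 = 65
  PUSH R0  → stack: [65]
  PUSH R1  → stack: [65, 75]
  PUSH R2  → stack: [65, 75, 30]
  POP R2  → R2 = 30, stack: [65, 75]
Final: R2 = 30

30


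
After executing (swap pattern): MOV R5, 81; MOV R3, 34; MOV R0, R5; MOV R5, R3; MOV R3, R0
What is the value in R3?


Register state trace (swap pattern):
  MOV R5, 81  → R5 = 81
  MOV R3, 34  → R3 = 34
  MOV R0, R5  → R0 = 81  (save R5)
  MOV R5, R3  → R5 = 34  (R5 gets R3's value)
  MOV R3, R0  → R3 = 81  (R3 gets saved value)
Final: R3 = 81

81


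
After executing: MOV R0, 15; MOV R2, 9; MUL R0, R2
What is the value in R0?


Register state trace:
  MOV R0, 15  → R0 = 15
  MOV R2, 9  → R2 = 9
  MUL R0, R2  → R0 = 15 * 9 = 135
Final: R0 = 135

135


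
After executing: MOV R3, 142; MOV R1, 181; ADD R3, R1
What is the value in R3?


Register state trace:
  MOV R3, 142  → R3 = 142
  MOV R1, 181  → R1 = 181
  ADD R3, R1  → R3 = 142 + 181 = 323
Final: R3 = 323

323


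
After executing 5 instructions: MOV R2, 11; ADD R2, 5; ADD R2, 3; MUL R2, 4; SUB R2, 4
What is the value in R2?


Register state trace:
  MOV R2, 11  → R2 = 11
  ADD R2, 5  → R2 = 11 + 5 = 16
  ADD R2, 3  → R2 = 16 + 3 = 19
  MUL R2, 4  → R2 = 19 * 4 = 76
  SUB R2, 4  → R2 = 76 - 4 = 72
Final: R2 = 72

72


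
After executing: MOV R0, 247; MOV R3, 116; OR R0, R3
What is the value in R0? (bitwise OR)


Register state trace:
  MOV R0, 247  → R0 = 247 (0b11110111)
  MOV R3, 116  → R3 = 116 (0b01110100)
  OR R0, R3   → R0 = 247 OR 116 = 247 (0b11110111)
Final: R0 = 247

247


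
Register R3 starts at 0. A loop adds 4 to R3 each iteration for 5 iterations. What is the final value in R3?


Starting value: R3 = 0
  Iter 1: R3 = 0 + 4 = 4
  Iter 2: R3 = 4 + 4 = 8
  Iter 3: R3 = 8 + 4 = 12
  Iter 4: R3 = 12 + 4 = 16
  Iter 5: R3 = 16 + 4 = 20
Final: R3 = 20

20


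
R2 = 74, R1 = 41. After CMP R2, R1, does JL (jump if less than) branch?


Trace:
  R2 = 74, R1 = 41
  CMP R2, R1  → compares 74 vs 41
  JL checks: is 74 less than 41?
  74 > 41, so condition is false
Branch taken: No

No


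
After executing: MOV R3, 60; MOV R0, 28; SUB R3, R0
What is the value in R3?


Register state trace:
  MOV R3, 60  → R3 = 60
  MOV R0, 28  → R0 = 28
  SUB R3, R0  → R3 = 60 - 28 = 32
Final: R3 = 32

32


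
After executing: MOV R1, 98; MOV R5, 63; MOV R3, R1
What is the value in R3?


Register state trace:
  MOV R1, 98  → R1 = 98
  MOV R5, 63  → R5 = 63
  MOV R3, R1  → R3 = 98
Final: R3 = 98

98


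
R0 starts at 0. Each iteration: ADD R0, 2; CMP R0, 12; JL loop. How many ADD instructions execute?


Loop trace (R0 starts at 0, target 12, step 2):
  ADD #1: R0 = 0 + 2 = 2  → 2 < 12, loop
  ADD #2: R0 = 2 + 2 = 4  → 4 < 12, loop
  ADD #3: R0 = 4 + 2 = 6  → 6 < 12, loop
  ADD #4: R0 = 6 + 2 = 8  → 8 < 12, loop
  ADD #5: R0 = 8 + 2 = 10  → 10 < 12, loop
  ADD #6: R0 = 10 + 2 = 12  → 12 >= 12, exit
Total ADD instructions: 6

6


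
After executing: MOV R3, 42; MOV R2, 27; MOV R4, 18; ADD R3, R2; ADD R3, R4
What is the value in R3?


Register state trace:
  MOV R3, 42  → R3 = 42
  MOV R2, 27  → R2 = 27
  MOV R4, 18  → R4 = 18
  ADD R3, R2  → R3 = 42 + 27 = 69
  ADD R3, R4  → R3 = 69 + 18 = 87
Final: R3 = 87

87


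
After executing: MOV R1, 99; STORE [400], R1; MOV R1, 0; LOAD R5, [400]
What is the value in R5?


Register and memory trace:
  MOV R1, 99  → R1 = 99
  STORE [400], R1  → mem[400] = 99
  MOV R1, 0  → R1 = 0
  LOAD R5, [400]  → R5 = mem[400] = 99
Final: R5 = 99

99


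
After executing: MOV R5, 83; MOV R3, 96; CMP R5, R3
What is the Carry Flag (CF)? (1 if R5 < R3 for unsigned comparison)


Register state trace:
  MOV R5, 83  → R5 = 83
  MOV R3, 96  → R3 = 96
  CMP R5, R3  → unsigned 83 - 96: borrow occurs
  83 < 96, so CF = 1
CF = 1

1


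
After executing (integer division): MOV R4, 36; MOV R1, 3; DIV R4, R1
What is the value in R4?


Register state trace:
  MOV R4, 36  → R4 = 36
  MOV R1, 3  → R1 = 3
  DIV R4, R1  → R4 = 36 // 3 = 12
Final: R4 = 12

12


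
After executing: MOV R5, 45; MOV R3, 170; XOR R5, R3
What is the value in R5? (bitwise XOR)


Register state trace:
  MOV R5, 45  → R5 = 45 (0b00101101)
  MOV R3, 170  → R3 = 170 (0b10101010)
  XOR R5, R3  → R5 = 45 XOR 170 = 135 (0b10000111)
Final: R5 = 135

135


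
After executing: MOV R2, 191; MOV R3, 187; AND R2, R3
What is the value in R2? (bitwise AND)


Register state trace:
  MOV R2, 191  → R2 = 191 (0b10111111)
  MOV R3, 187  → R3 = 187 (0b10111011)
  AND R2, R3  → R2 = 191 AND 187 = 187 (0b10111011)
Final: R2 = 187

187


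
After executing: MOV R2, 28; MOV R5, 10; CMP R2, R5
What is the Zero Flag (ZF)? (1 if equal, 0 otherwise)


Register state trace:
  MOV R2, 28  → R2 = 28
  MOV R5, 10  → R5 = 10
  CMP R2, R5  → computes 28 - 10 = 18
  Result is nonzero, so values are not equal
ZF = 0

0


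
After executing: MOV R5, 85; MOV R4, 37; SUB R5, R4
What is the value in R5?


Register state trace:
  MOV R5, 85  → R5 = 85
  MOV R4, 37  → R4 = 37
  SUB R5, R4  → R5 = 85 - 37 = 48
Final: R5 = 48

48


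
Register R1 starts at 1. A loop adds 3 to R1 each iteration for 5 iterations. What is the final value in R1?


Starting value: R1 = 1
  Iter 1: R1 = 1 + 3 = 4
  Iter 2: R1 = 4 + 3 = 7
  Iter 3: R1 = 7 + 3 = 10
  Iter 4: R1 = 10 + 3 = 13
  Iter 5: R1 = 13 + 3 = 16
Final: R1 = 16

16


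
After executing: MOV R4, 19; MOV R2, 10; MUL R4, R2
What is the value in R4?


Register state trace:
  MOV R4, 19  → R4 = 19
  MOV R2, 10  → R2 = 10
  MUL R4, R2  → R4 = 19 * 10 = 190
Final: R4 = 190

190


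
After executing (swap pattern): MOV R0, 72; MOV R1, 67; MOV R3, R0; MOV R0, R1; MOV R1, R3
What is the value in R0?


Register state trace (swap pattern):
  MOV R0, 72  → R0 = 72
  MOV R1, 67  → R1 = 67
  MOV R3, R0  → R3 = 72  (save R0)
  MOV R0, R1  → R0 = 67  (R0 gets R1's value)
  MOV R1, R3  → R1 = 72  (R1 gets saved value)
Final: R0 = 67

67


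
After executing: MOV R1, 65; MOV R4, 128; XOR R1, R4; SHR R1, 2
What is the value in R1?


Register state trace:
  MOV R1, 65  → R1 = 65 (0b01000001)
  MOV R4, 128  → R4 = 128 (0b10000000)
  XOR R1, R4  → R1 = 65 XOR 128 = 193 (0b11000001)
  SHR R1, 2  → R1 = 193 >> 2 = 48
Final: R1 = 48

48


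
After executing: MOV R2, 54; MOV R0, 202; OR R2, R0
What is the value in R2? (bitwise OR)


Register state trace:
  MOV R2, 54  → R2 = 54 (0b00110110)
  MOV R0, 202  → R0 = 202 (0b11001010)
  OR R2, R0   → R2 = 54 OR 202 = 254 (0b11111110)
Final: R2 = 254

254


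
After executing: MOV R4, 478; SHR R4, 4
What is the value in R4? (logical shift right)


Register state trace:
  MOV R4, 478  → R4 = 478
  SHR R4, 4  → R4 = 478 >> 4 = 478 // 2^4 = 29
Final: R4 = 29

29


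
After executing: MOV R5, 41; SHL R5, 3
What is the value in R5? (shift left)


Register state trace:
  MOV R5, 41  → R5 = 41
  SHL R5, 3  → R5 = 41 << 3 = 41 * 2^3 = 328
Final: R5 = 328

328


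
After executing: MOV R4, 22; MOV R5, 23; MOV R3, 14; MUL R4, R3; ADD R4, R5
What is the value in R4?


Register state trace:
  MOV R4, 22  → R4 = 22
  MOV R5, 23  → R5 = 23
  MOV R3, 14  → R3 = 14
  MUL R4, R3  → R4 = 22 * 14 = 308
  ADD R4, R5  → R4 = 308 + 23 = 331
Final: R4 = 331

331


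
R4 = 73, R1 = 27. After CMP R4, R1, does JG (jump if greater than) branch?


Trace:
  R4 = 73, R1 = 27
  CMP R4, R1  → compares 73 vs 27
  JG checks: is 73 greater than 27?
  73 > 27, so condition is true
Branch taken: Yes

Yes


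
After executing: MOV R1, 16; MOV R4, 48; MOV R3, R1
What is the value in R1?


Register state trace:
  MOV R1, 16  → R1 = 16
  MOV R4, 48  → R4 = 48
  MOV R3, R1  → R3 = 16
Final: R1 = 16

16


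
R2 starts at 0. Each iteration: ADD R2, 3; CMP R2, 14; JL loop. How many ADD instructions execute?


Loop trace (R2 starts at 0, target 14, step 3):
  ADD #1: R2 = 0 + 3 = 3  → 3 < 14, loop
  ADD #2: R2 = 3 + 3 = 6  → 6 < 14, loop
  ADD #3: R2 = 6 + 3 = 9  → 9 < 14, loop
  ADD #4: R2 = 9 + 3 = 12  → 12 < 14, loop
  ADD #5: R2 = 12 + 3 = 15  → 15 >= 14, exit
Total ADD instructions: 5

5


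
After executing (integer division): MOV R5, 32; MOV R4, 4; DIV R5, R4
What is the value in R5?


Register state trace:
  MOV R5, 32  → R5 = 32
  MOV R4, 4  → R4 = 4
  DIV R5, R4  → R5 = 32 // 4 = 8
Final: R5 = 8

8


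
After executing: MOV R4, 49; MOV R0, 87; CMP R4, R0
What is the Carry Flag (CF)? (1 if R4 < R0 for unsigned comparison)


Register state trace:
  MOV R4, 49  → R4 = 49
  MOV R0, 87  → R0 = 87
  CMP R4, R0  → unsigned 49 - 87: borrow occurs
  49 < 87, so CF = 1
CF = 1

1


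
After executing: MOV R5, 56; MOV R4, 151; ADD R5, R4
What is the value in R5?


Register state trace:
  MOV R5, 56  → R5 = 56
  MOV R4, 151  → R4 = 151
  ADD R5, R4  → R5 = 56 + 151 = 207
Final: R5 = 207

207


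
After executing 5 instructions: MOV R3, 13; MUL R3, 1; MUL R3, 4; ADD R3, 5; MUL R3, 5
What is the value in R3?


Register state trace:
  MOV R3, 13  → R3 = 13
  MUL R3, 1  → R3 = 13 * 1 = 13
  MUL R3, 4  → R3 = 13 * 4 = 52
  ADD R3, 5  → R3 = 52 + 5 = 57
  MUL R3, 5  → R3 = 57 * 5 = 285
Final: R3 = 285

285


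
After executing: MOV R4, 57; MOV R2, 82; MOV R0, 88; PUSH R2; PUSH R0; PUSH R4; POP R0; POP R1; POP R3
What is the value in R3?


Stack trace (top is rightmost):
  MOV R4, 57  → R4 = 57
  MOV R2, 82  → R2 = 82
  MOV R0, 88  → R0 = 88
  PUSH R2  → stack: [82]
  PUSH R0  → stack: [82, 88]
  PUSH R4  → stack: [82, 88, 57]
  POP R0  → R0 = 57, stack: [82, 88]
  POP R1  → R1 = 88, stack: [82]
  POP R3  → R3 = 82, stack: []
Final: R3 = 82

82


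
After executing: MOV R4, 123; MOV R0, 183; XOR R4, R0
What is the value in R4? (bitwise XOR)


Register state trace:
  MOV R4, 123  → R4 = 123 (0b01111011)
  MOV R0, 183  → R0 = 183 (0b10110111)
  XOR R4, R0  → R4 = 123 XOR 183 = 204 (0b11001100)
Final: R4 = 204

204


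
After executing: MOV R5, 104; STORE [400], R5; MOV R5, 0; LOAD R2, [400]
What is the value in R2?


Register and memory trace:
  MOV R5, 104  → R5 = 104
  STORE [400], R5  → mem[400] = 104
  MOV R5, 0  → R5 = 0
  LOAD R2, [400]  → R2 = mem[400] = 104
Final: R2 = 104

104


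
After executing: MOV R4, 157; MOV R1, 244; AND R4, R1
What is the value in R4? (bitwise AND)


Register state trace:
  MOV R4, 157  → R4 = 157 (0b10011101)
  MOV R1, 244  → R1 = 244 (0b11110100)
  AND R4, R1  → R4 = 157 AND 244 = 148 (0b10010100)
Final: R4 = 148

148


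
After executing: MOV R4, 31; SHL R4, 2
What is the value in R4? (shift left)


Register state trace:
  MOV R4, 31  → R4 = 31
  SHL R4, 2  → R4 = 31 << 2 = 31 * 2^2 = 124
Final: R4 = 124

124


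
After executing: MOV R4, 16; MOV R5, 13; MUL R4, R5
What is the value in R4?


Register state trace:
  MOV R4, 16  → R4 = 16
  MOV R5, 13  → R5 = 13
  MUL R4, R5  → R4 = 16 * 13 = 208
Final: R4 = 208

208


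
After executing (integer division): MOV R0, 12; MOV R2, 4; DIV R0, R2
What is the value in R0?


Register state trace:
  MOV R0, 12  → R0 = 12
  MOV R2, 4  → R2 = 4
  DIV R0, R2  → R0 = 12 // 4 = 3
Final: R0 = 3

3


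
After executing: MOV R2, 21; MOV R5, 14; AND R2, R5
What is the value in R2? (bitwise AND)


Register state trace:
  MOV R2, 21  → R2 = 21 (0b00010101)
  MOV R5, 14  → R5 = 14 (0b00001110)
  AND R2, R5  → R2 = 21 AND 14 = 4 (0b00000100)
Final: R2 = 4

4


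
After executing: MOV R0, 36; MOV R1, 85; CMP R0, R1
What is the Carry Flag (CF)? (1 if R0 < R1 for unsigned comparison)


Register state trace:
  MOV R0, 36  → R0 = 36
  MOV R1, 85  → R1 = 85
  CMP R0, R1  → unsigned 36 - 85: borrow occurs
  36 < 85, so CF = 1
CF = 1

1


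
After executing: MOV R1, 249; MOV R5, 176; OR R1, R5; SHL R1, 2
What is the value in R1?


Register state trace:
  MOV R1, 249  → R1 = 249 (0b11111001)
  MOV R5, 176  → R5 = 176 (0b10110000)
  OR R1, R5  → R1 = 249 OR 176 = 249 (0b11111001)
  SHL R1, 2  → R1 = 249 << 2 = 996
Final: R1 = 996

996


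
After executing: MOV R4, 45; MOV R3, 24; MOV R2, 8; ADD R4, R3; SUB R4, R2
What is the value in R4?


Register state trace:
  MOV R4, 45  → R4 = 45
  MOV R3, 24  → R3 = 24
  MOV R2, 8  → R2 = 8
  ADD R4, R3  → R4 = 45 + 24 = 69
  SUB R4, R2  → R4 = 69 - 8 = 61
Final: R4 = 61

61


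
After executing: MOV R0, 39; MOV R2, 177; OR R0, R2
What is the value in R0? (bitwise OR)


Register state trace:
  MOV R0, 39  → R0 = 39 (0b00100111)
  MOV R2, 177  → R2 = 177 (0b10110001)
  OR R0, R2   → R0 = 39 OR 177 = 183 (0b10110111)
Final: R0 = 183

183


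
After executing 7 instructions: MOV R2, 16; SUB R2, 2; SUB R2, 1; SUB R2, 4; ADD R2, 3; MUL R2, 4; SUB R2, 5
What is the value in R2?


Register state trace:
  MOV R2, 16  → R2 = 16
  SUB R2, 2  → R2 = 16 - 2 = 14
  SUB R2, 1  → R2 = 14 - 1 = 13
  SUB R2, 4  → R2 = 13 - 4 = 9
  ADD R2, 3  → R2 = 9 + 3 = 12
  MUL R2, 4  → R2 = 12 * 4 = 48
  SUB R2, 5  → R2 = 48 - 5 = 43
Final: R2 = 43

43


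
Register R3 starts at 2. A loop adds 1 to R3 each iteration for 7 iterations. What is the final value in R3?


Starting value: R3 = 2
  Iter 1: R3 = 2 + 1 = 3
  Iter 2: R3 = 3 + 1 = 4
  Iter 3: R3 = 4 + 1 = 5
  Iter 4: R3 = 5 + 1 = 6
  Iter 5: R3 = 6 + 1 = 7
  Iter 6: R3 = 7 + 1 = 8
  Iter 7: R3 = 8 + 1 = 9
Final: R3 = 9

9


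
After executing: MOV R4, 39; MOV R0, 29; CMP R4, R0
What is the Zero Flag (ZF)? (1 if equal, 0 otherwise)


Register state trace:
  MOV R4, 39  → R4 = 39
  MOV R0, 29  → R0 = 29
  CMP R4, R0  → computes 39 - 29 = 10
  Result is nonzero, so values are not equal
ZF = 0

0


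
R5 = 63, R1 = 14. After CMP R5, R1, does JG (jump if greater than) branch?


Trace:
  R5 = 63, R1 = 14
  CMP R5, R1  → compares 63 vs 14
  JG checks: is 63 greater than 14?
  63 > 14, so condition is true
Branch taken: Yes

Yes


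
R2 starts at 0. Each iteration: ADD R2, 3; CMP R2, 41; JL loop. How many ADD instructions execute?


Loop trace (R2 starts at 0, target 41, step 3):
  ADD #1: R2 = 0 + 3 = 3  → 3 < 41, loop
  ADD #2: R2 = 3 + 3 = 6  → 6 < 41, loop
  ADD #3: R2 = 6 + 3 = 9  → 9 < 41, loop
  ADD #4: R2 = 9 + 3 = 12  → 12 < 41, loop
  ADD #5: R2 = 12 + 3 = 15  → 15 < 41, loop
  ADD #6: R2 = 15 + 3 = 18  → 18 < 41, loop
  ADD #7: R2 = 18 + 3 = 21  → 21 < 41, loop
  ADD #8: R2 = 21 + 3 = 24  → 24 < 41, loop
  ADD #9: R2 = 24 + 3 = 27  → 27 < 41, loop
  ADD #10: R2 = 27 + 3 = 30  → 30 < 41, loop
  ADD #11: R2 = 30 + 3 = 33  → 33 < 41, loop
  ADD #12: R2 = 33 + 3 = 36  → 36 < 41, loop
  ADD #13: R2 = 36 + 3 = 39  → 39 < 41, loop
  ADD #14: R2 = 39 + 3 = 42  → 42 >= 41, exit
Total ADD instructions: 14

14


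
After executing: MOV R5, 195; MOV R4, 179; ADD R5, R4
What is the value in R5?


Register state trace:
  MOV R5, 195  → R5 = 195
  MOV R4, 179  → R4 = 179
  ADD R5, R4  → R5 = 195 + 179 = 374
Final: R5 = 374

374


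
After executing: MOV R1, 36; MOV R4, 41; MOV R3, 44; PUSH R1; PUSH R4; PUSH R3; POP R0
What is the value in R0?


Stack trace (top is rightmost):
  MOV R1, 36  → R1 = 36
  MOV R4, 41  → R4 = 41
  MOV R3, 44  → R3 = 44
  PUSH R1  → stack: [36]
  PUSH R4  → stack: [36, 41]
  PUSH R3  → stack: [36, 41, 44]
  POP R0  → R0 = 44, stack: [36, 41]
Final: R0 = 44

44


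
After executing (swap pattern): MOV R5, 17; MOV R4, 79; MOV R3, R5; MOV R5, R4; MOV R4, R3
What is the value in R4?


Register state trace (swap pattern):
  MOV R5, 17  → R5 = 17
  MOV R4, 79  → R4 = 79
  MOV R3, R5  → R3 = 17  (save R5)
  MOV R5, R4  → R5 = 79  (R5 gets R4's value)
  MOV R4, R3  → R4 = 17  (R4 gets saved value)
Final: R4 = 17

17


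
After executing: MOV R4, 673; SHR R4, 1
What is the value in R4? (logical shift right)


Register state trace:
  MOV R4, 673  → R4 = 673
  SHR R4, 1  → R4 = 673 >> 1 = 673 // 2^1 = 336
Final: R4 = 336

336


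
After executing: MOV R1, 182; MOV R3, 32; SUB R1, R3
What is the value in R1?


Register state trace:
  MOV R1, 182  → R1 = 182
  MOV R3, 32  → R3 = 32
  SUB R1, R3  → R1 = 182 - 32 = 150
Final: R1 = 150

150


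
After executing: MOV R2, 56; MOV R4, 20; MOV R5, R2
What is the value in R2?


Register state trace:
  MOV R2, 56  → R2 = 56
  MOV R4, 20  → R4 = 20
  MOV R5, R2  → R5 = 56
Final: R2 = 56

56


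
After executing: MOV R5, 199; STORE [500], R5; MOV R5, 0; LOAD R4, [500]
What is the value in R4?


Register and memory trace:
  MOV R5, 199  → R5 = 199
  STORE [500], R5  → mem[500] = 199
  MOV R5, 0  → R5 = 0
  LOAD R4, [500]  → R4 = mem[500] = 199
Final: R4 = 199

199


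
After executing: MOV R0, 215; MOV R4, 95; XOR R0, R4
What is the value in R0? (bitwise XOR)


Register state trace:
  MOV R0, 215  → R0 = 215 (0b11010111)
  MOV R4, 95  → R4 = 95 (0b01011111)
  XOR R0, R4  → R0 = 215 XOR 95 = 136 (0b10001000)
Final: R0 = 136

136


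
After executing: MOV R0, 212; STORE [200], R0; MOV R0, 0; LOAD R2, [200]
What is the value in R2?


Register and memory trace:
  MOV R0, 212  → R0 = 212
  STORE [200], R0  → mem[200] = 212
  MOV R0, 0  → R0 = 0
  LOAD R2, [200]  → R2 = mem[200] = 212
Final: R2 = 212

212


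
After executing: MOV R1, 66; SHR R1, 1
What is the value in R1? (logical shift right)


Register state trace:
  MOV R1, 66  → R1 = 66
  SHR R1, 1  → R1 = 66 >> 1 = 66 // 2^1 = 33
Final: R1 = 33

33


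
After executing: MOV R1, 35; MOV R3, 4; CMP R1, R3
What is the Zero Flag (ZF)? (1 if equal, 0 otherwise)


Register state trace:
  MOV R1, 35  → R1 = 35
  MOV R3, 4  → R3 = 4
  CMP R1, R3  → computes 35 - 4 = 31
  Result is nonzero, so values are not equal
ZF = 0

0


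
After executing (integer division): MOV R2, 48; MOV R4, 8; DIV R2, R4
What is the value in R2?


Register state trace:
  MOV R2, 48  → R2 = 48
  MOV R4, 8  → R4 = 8
  DIV R2, R4  → R2 = 48 // 8 = 6
Final: R2 = 6

6


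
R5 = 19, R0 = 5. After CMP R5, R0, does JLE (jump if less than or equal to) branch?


Trace:
  R5 = 19, R0 = 5
  CMP R5, R0  → compares 19 vs 5
  JLE checks: is 19 less than or equal to 5?
  19 > 5, so condition is false
Branch taken: No

No


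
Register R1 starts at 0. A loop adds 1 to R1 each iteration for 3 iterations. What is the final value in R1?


Starting value: R1 = 0
  Iter 1: R1 = 0 + 1 = 1
  Iter 2: R1 = 1 + 1 = 2
  Iter 3: R1 = 2 + 1 = 3
Final: R1 = 3

3


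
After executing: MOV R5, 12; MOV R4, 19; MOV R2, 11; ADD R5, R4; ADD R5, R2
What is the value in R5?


Register state trace:
  MOV R5, 12  → R5 = 12
  MOV R4, 19  → R4 = 19
  MOV R2, 11  → R2 = 11
  ADD R5, R4  → R5 = 12 + 19 = 31
  ADD R5, R2  → R5 = 31 + 11 = 42
Final: R5 = 42

42


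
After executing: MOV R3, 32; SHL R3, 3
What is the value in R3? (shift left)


Register state trace:
  MOV R3, 32  → R3 = 32
  SHL R3, 3  → R3 = 32 << 3 = 32 * 2^3 = 256
Final: R3 = 256

256


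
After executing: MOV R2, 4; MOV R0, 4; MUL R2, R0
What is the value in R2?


Register state trace:
  MOV R2, 4  → R2 = 4
  MOV R0, 4  → R0 = 4
  MUL R2, R0  → R2 = 4 * 4 = 16
Final: R2 = 16

16


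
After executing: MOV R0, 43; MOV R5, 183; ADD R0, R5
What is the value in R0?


Register state trace:
  MOV R0, 43  → R0 = 43
  MOV R5, 183  → R5 = 183
  ADD R0, R5  → R0 = 43 + 183 = 226
Final: R0 = 226

226


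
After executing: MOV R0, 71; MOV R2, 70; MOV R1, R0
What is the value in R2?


Register state trace:
  MOV R0, 71  → R0 = 71
  MOV R2, 70  → R2 = 70
  MOV R1, R0  → R1 = 71
Final: R2 = 70

70


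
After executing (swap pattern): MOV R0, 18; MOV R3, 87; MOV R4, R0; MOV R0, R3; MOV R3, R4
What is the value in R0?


Register state trace (swap pattern):
  MOV R0, 18  → R0 = 18
  MOV R3, 87  → R3 = 87
  MOV R4, R0  → R4 = 18  (save R0)
  MOV R0, R3  → R0 = 87  (R0 gets R3's value)
  MOV R3, R4  → R3 = 18  (R3 gets saved value)
Final: R0 = 87

87


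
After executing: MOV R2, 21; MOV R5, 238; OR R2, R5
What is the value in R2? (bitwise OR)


Register state trace:
  MOV R2, 21  → R2 = 21 (0b00010101)
  MOV R5, 238  → R5 = 238 (0b11101110)
  OR R2, R5   → R2 = 21 OR 238 = 255 (0b11111111)
Final: R2 = 255

255


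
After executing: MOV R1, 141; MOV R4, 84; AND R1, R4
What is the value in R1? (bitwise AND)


Register state trace:
  MOV R1, 141  → R1 = 141 (0b10001101)
  MOV R4, 84  → R4 = 84 (0b01010100)
  AND R1, R4  → R1 = 141 AND 84 = 4 (0b00000100)
Final: R1 = 4

4


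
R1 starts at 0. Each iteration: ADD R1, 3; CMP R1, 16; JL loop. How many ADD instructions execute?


Loop trace (R1 starts at 0, target 16, step 3):
  ADD #1: R1 = 0 + 3 = 3  → 3 < 16, loop
  ADD #2: R1 = 3 + 3 = 6  → 6 < 16, loop
  ADD #3: R1 = 6 + 3 = 9  → 9 < 16, loop
  ADD #4: R1 = 9 + 3 = 12  → 12 < 16, loop
  ADD #5: R1 = 12 + 3 = 15  → 15 < 16, loop
  ADD #6: R1 = 15 + 3 = 18  → 18 >= 16, exit
Total ADD instructions: 6

6


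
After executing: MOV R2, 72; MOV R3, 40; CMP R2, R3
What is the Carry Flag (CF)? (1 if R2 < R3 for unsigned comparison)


Register state trace:
  MOV R2, 72  → R2 = 72
  MOV R3, 40  → R3 = 40
  CMP R2, R3  → unsigned 72 - 40: no borrow
  72 >= 40, so CF = 0
CF = 0

0


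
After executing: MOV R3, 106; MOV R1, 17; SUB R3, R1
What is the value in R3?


Register state trace:
  MOV R3, 106  → R3 = 106
  MOV R1, 17  → R1 = 17
  SUB R3, R1  → R3 = 106 - 17 = 89
Final: R3 = 89

89


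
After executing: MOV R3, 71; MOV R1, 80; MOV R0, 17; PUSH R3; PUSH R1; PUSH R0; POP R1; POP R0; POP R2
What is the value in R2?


Stack trace (top is rightmost):
  MOV R3, 71  → R3 = 71
  MOV R1, 80  → R1 = 80
  MOV R0, 17  → R0 = 17
  PUSH R3  → stack: [71]
  PUSH R1  → stack: [71, 80]
  PUSH R0  → stack: [71, 80, 17]
  POP R1  → R1 = 17, stack: [71, 80]
  POP R0  → R0 = 80, stack: [71]
  POP R2  → R2 = 71, stack: []
Final: R2 = 71

71


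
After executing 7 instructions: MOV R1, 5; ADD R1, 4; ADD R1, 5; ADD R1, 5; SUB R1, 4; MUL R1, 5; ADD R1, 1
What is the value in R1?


Register state trace:
  MOV R1, 5  → R1 = 5
  ADD R1, 4  → R1 = 5 + 4 = 9
  ADD R1, 5  → R1 = 9 + 5 = 14
  ADD R1, 5  → R1 = 14 + 5 = 19
  SUB R1, 4  → R1 = 19 - 4 = 15
  MUL R1, 5  → R1 = 15 * 5 = 75
  ADD R1, 1  → R1 = 75 + 1 = 76
Final: R1 = 76

76


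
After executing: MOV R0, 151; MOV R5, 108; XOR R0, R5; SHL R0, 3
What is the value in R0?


Register state trace:
  MOV R0, 151  → R0 = 151 (0b10010111)
  MOV R5, 108  → R5 = 108 (0b01101100)
  XOR R0, R5  → R0 = 151 XOR 108 = 251 (0b11111011)
  SHL R0, 3  → R0 = 251 << 3 = 2008
Final: R0 = 2008

2008


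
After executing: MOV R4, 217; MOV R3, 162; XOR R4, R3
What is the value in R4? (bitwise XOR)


Register state trace:
  MOV R4, 217  → R4 = 217 (0b11011001)
  MOV R3, 162  → R3 = 162 (0b10100010)
  XOR R4, R3  → R4 = 217 XOR 162 = 123 (0b01111011)
Final: R4 = 123

123


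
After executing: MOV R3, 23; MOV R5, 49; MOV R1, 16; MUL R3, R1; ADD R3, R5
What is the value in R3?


Register state trace:
  MOV R3, 23  → R3 = 23
  MOV R5, 49  → R5 = 49
  MOV R1, 16  → R1 = 16
  MUL R3, R1  → R3 = 23 * 16 = 368
  ADD R3, R5  → R3 = 368 + 49 = 417
Final: R3 = 417

417


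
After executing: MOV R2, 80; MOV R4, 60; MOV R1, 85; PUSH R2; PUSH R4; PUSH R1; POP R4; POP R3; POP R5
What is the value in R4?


Stack trace (top is rightmost):
  MOV R2, 80  → R2 = 80
  MOV R4, 60  → R4 = 60
  MOV R1, 85  → R1 = 85
  PUSH R2  → stack: [80]
  PUSH R4  → stack: [80, 60]
  PUSH R1  → stack: [80, 60, 85]
  POP R4  → R4 = 85, stack: [80, 60]
  POP R3  → R3 = 60, stack: [80]
  POP R5  → R5 = 80, stack: []
Final: R4 = 85

85


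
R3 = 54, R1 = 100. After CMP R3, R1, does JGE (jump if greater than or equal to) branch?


Trace:
  R3 = 54, R1 = 100
  CMP R3, R1  → compares 54 vs 100
  JGE checks: is 54 greater than or equal to 100?
  54 < 100, so condition is false
Branch taken: No

No


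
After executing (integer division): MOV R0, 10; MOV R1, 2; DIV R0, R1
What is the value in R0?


Register state trace:
  MOV R0, 10  → R0 = 10
  MOV R1, 2  → R1 = 2
  DIV R0, R1  → R0 = 10 // 2 = 5
Final: R0 = 5

5


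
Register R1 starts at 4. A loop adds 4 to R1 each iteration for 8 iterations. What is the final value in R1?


Starting value: R1 = 4
  Iter 1: R1 = 4 + 4 = 8
  Iter 2: R1 = 8 + 4 = 12
  Iter 3: R1 = 12 + 4 = 16
  Iter 4: R1 = 16 + 4 = 20
  Iter 5: R1 = 20 + 4 = 24
  Iter 6: R1 = 24 + 4 = 28
  Iter 7: R1 = 28 + 4 = 32
  Iter 8: R1 = 32 + 4 = 36
Final: R1 = 36

36


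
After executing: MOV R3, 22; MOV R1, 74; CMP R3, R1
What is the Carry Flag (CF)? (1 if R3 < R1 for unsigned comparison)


Register state trace:
  MOV R3, 22  → R3 = 22
  MOV R1, 74  → R1 = 74
  CMP R3, R1  → unsigned 22 - 74: borrow occurs
  22 < 74, so CF = 1
CF = 1

1


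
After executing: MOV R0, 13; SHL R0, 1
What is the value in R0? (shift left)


Register state trace:
  MOV R0, 13  → R0 = 13
  SHL R0, 1  → R0 = 13 << 1 = 13 * 2^1 = 26
Final: R0 = 26

26


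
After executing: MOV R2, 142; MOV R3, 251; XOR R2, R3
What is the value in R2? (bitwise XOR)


Register state trace:
  MOV R2, 142  → R2 = 142 (0b10001110)
  MOV R3, 251  → R3 = 251 (0b11111011)
  XOR R2, R3  → R2 = 142 XOR 251 = 117 (0b01110101)
Final: R2 = 117

117


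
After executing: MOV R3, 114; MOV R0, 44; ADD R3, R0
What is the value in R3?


Register state trace:
  MOV R3, 114  → R3 = 114
  MOV R0, 44  → R0 = 44
  ADD R3, R0  → R3 = 114 + 44 = 158
Final: R3 = 158

158


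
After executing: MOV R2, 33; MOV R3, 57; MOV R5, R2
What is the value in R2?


Register state trace:
  MOV R2, 33  → R2 = 33
  MOV R3, 57  → R3 = 57
  MOV R5, R2  → R5 = 33
Final: R2 = 33

33


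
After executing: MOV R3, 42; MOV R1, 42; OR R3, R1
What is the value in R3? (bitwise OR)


Register state trace:
  MOV R3, 42  → R3 = 42 (0b00101010)
  MOV R1, 42  → R1 = 42 (0b00101010)
  OR R3, R1   → R3 = 42 OR 42 = 42 (0b00101010)
Final: R3 = 42

42


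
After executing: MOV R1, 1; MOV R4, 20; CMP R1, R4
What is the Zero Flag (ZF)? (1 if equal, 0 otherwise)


Register state trace:
  MOV R1, 1  → R1 = 1
  MOV R4, 20  → R4 = 20
  CMP R1, R4  → computes 1 - 20 = -19
  Result is nonzero, so values are not equal
ZF = 0

0


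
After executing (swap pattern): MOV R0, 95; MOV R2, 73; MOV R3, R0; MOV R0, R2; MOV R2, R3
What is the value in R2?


Register state trace (swap pattern):
  MOV R0, 95  → R0 = 95
  MOV R2, 73  → R2 = 73
  MOV R3, R0  → R3 = 95  (save R0)
  MOV R0, R2  → R0 = 73  (R0 gets R2's value)
  MOV R2, R3  → R2 = 95  (R2 gets saved value)
Final: R2 = 95

95


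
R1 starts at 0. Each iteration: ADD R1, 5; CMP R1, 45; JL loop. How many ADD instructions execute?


Loop trace (R1 starts at 0, target 45, step 5):
  ADD #1: R1 = 0 + 5 = 5  → 5 < 45, loop
  ADD #2: R1 = 5 + 5 = 10  → 10 < 45, loop
  ADD #3: R1 = 10 + 5 = 15  → 15 < 45, loop
  ADD #4: R1 = 15 + 5 = 20  → 20 < 45, loop
  ADD #5: R1 = 20 + 5 = 25  → 25 < 45, loop
  ADD #6: R1 = 25 + 5 = 30  → 30 < 45, loop
  ADD #7: R1 = 30 + 5 = 35  → 35 < 45, loop
  ADD #8: R1 = 35 + 5 = 40  → 40 < 45, loop
  ADD #9: R1 = 40 + 5 = 45  → 45 >= 45, exit
Total ADD instructions: 9

9


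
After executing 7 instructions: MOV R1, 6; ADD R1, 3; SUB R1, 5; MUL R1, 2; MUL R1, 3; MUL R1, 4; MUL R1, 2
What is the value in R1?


Register state trace:
  MOV R1, 6  → R1 = 6
  ADD R1, 3  → R1 = 6 + 3 = 9
  SUB R1, 5  → R1 = 9 - 5 = 4
  MUL R1, 2  → R1 = 4 * 2 = 8
  MUL R1, 3  → R1 = 8 * 3 = 24
  MUL R1, 4  → R1 = 24 * 4 = 96
  MUL R1, 2  → R1 = 96 * 2 = 192
Final: R1 = 192

192


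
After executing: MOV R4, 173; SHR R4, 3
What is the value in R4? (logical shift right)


Register state trace:
  MOV R4, 173  → R4 = 173
  SHR R4, 3  → R4 = 173 >> 3 = 173 // 2^3 = 21
Final: R4 = 21

21


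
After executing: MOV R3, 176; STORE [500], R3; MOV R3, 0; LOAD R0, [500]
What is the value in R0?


Register and memory trace:
  MOV R3, 176  → R3 = 176
  STORE [500], R3  → mem[500] = 176
  MOV R3, 0  → R3 = 0
  LOAD R0, [500]  → R0 = mem[500] = 176
Final: R0 = 176

176


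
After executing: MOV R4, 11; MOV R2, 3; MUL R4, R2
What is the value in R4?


Register state trace:
  MOV R4, 11  → R4 = 11
  MOV R2, 3  → R2 = 3
  MUL R4, R2  → R4 = 11 * 3 = 33
Final: R4 = 33

33


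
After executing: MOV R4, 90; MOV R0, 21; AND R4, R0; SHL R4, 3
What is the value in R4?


Register state trace:
  MOV R4, 90  → R4 = 90 (0b01011010)
  MOV R0, 21  → R0 = 21 (0b00010101)
  AND R4, R0  → R4 = 90 AND 21 = 16 (0b00010000)
  SHL R4, 3  → R4 = 16 << 3 = 128
Final: R4 = 128

128


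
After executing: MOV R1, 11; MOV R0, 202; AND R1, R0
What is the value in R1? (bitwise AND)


Register state trace:
  MOV R1, 11  → R1 = 11 (0b00001011)
  MOV R0, 202  → R0 = 202 (0b11001010)
  AND R1, R0  → R1 = 11 AND 202 = 10 (0b00001010)
Final: R1 = 10

10


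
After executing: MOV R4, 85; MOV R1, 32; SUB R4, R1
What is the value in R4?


Register state trace:
  MOV R4, 85  → R4 = 85
  MOV R1, 32  → R1 = 32
  SUB R4, R1  → R4 = 85 - 32 = 53
Final: R4 = 53

53


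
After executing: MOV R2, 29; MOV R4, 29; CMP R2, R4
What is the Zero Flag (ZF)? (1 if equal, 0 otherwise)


Register state trace:
  MOV R2, 29  → R2 = 29
  MOV R4, 29  → R4 = 29
  CMP R2, R4  → computes 29 - 29 = 0
  Result is zero, so values are equal
ZF = 1

1


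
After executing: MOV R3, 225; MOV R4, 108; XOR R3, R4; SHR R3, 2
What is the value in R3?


Register state trace:
  MOV R3, 225  → R3 = 225 (0b11100001)
  MOV R4, 108  → R4 = 108 (0b01101100)
  XOR R3, R4  → R3 = 225 XOR 108 = 141 (0b10001101)
  SHR R3, 2  → R3 = 141 >> 2 = 35
Final: R3 = 35

35


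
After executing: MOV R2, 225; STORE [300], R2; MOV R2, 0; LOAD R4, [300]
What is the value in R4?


Register and memory trace:
  MOV R2, 225  → R2 = 225
  STORE [300], R2  → mem[300] = 225
  MOV R2, 0  → R2 = 0
  LOAD R4, [300]  → R4 = mem[300] = 225
Final: R4 = 225

225


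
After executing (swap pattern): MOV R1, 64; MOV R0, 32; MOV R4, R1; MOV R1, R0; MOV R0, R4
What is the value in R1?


Register state trace (swap pattern):
  MOV R1, 64  → R1 = 64
  MOV R0, 32  → R0 = 32
  MOV R4, R1  → R4 = 64  (save R1)
  MOV R1, R0  → R1 = 32  (R1 gets R0's value)
  MOV R0, R4  → R0 = 64  (R0 gets saved value)
Final: R1 = 32

32


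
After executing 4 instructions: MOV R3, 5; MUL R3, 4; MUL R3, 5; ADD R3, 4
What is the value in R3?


Register state trace:
  MOV R3, 5  → R3 = 5
  MUL R3, 4  → R3 = 5 * 4 = 20
  MUL R3, 5  → R3 = 20 * 5 = 100
  ADD R3, 4  → R3 = 100 + 4 = 104
Final: R3 = 104

104


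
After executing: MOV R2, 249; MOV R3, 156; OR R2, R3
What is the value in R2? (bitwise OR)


Register state trace:
  MOV R2, 249  → R2 = 249 (0b11111001)
  MOV R3, 156  → R3 = 156 (0b10011100)
  OR R2, R3   → R2 = 249 OR 156 = 253 (0b11111101)
Final: R2 = 253

253


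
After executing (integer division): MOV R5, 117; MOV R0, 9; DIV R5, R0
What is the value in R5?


Register state trace:
  MOV R5, 117  → R5 = 117
  MOV R0, 9  → R0 = 9
  DIV R5, R0  → R5 = 117 // 9 = 13
Final: R5 = 13

13


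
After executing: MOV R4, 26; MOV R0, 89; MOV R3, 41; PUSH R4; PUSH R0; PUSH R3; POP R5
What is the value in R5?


Stack trace (top is rightmost):
  MOV R4, 26  → R4 = 26
  MOV R0, 89  → R0 = 89
  MOV R3, 41  → R3 = 41
  PUSH R4  → stack: [26]
  PUSH R0  → stack: [26, 89]
  PUSH R3  → stack: [26, 89, 41]
  POP R5  → R5 = 41, stack: [26, 89]
Final: R5 = 41

41


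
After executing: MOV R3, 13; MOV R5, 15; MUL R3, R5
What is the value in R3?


Register state trace:
  MOV R3, 13  → R3 = 13
  MOV R5, 15  → R5 = 15
  MUL R3, R5  → R3 = 13 * 15 = 195
Final: R3 = 195

195
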